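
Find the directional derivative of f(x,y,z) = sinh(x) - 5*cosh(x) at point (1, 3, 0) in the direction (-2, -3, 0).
2*sqrt(13)*(-cosh(1) + 5*sinh(1))/13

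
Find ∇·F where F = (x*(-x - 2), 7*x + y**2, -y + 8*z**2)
-2*x + 2*y + 16*z - 2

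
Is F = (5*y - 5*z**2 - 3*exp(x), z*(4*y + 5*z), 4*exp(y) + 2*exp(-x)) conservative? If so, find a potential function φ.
No, ∇×F = (-4*y - 10*z + 4*exp(y), -10*z + 2*exp(-x), -5) ≠ 0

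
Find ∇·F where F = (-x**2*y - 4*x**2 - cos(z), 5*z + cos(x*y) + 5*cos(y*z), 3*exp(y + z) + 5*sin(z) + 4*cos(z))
-2*x*y - x*sin(x*y) - 8*x - 5*z*sin(y*z) + 3*exp(y + z) - 4*sin(z) + 5*cos(z)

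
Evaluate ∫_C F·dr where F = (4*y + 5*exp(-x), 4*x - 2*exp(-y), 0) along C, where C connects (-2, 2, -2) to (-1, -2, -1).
-5*E - 2*exp(-2) + 24 + 7*exp(2)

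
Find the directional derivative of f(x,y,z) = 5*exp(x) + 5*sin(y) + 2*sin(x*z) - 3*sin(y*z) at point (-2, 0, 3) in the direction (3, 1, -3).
sqrt(19)*(-4*exp(2) + 15 + 30*exp(2)*cos(6))*exp(-2)/19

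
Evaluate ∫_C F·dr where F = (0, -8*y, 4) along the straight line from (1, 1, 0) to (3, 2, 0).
-12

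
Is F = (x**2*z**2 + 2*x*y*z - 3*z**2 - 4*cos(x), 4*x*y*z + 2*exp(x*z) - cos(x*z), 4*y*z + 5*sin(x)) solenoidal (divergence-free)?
No, ∇·F = 2*x*z**2 + 4*x*z + 2*y*z + 4*y + 4*sin(x)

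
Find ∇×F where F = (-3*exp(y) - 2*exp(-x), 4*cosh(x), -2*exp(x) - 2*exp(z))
(0, 2*exp(x), 3*exp(y) + 4*sinh(x))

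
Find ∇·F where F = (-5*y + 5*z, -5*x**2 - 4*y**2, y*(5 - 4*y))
-8*y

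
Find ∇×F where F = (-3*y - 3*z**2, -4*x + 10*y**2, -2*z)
(0, -6*z, -1)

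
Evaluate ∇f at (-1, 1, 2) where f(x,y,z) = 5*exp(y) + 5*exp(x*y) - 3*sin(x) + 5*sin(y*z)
(-3*cos(1) + 5*exp(-1), 10*cos(2) + 10*sinh(1), 5*cos(2))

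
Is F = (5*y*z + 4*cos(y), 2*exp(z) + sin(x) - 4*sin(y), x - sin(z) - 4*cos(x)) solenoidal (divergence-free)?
No, ∇·F = -4*cos(y) - cos(z)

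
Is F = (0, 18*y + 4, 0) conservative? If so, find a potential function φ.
Yes, F is conservative. φ = y*(9*y + 4)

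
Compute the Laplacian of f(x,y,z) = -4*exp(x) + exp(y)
-4*exp(x) + exp(y)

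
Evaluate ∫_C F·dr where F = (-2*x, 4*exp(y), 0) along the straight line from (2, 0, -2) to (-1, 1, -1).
-1 + 4*E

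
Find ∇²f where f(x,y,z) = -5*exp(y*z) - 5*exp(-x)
5*((-y**2 - z**2)*exp(x + y*z) - 1)*exp(-x)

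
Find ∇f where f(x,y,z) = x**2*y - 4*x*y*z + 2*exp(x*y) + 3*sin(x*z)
(2*x*y - 4*y*z + 2*y*exp(x*y) + 3*z*cos(x*z), x*(x - 4*z + 2*exp(x*y)), x*(-4*y + 3*cos(x*z)))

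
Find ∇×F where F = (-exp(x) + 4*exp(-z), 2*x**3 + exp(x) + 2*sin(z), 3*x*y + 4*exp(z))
(3*x - 2*cos(z), -3*y - 4*exp(-z), 6*x**2 + exp(x))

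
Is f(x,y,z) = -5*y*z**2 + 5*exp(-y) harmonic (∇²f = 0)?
No, ∇²f = -10*y + 5*exp(-y)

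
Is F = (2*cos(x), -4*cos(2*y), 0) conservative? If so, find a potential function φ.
Yes, F is conservative. φ = 2*sin(x) - 2*sin(2*y)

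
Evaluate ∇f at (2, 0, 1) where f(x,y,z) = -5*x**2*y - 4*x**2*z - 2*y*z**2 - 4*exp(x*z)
(-4*exp(2) - 16, -22, -8*exp(2) - 16)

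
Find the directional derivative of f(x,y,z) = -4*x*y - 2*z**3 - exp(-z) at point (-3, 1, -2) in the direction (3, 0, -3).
sqrt(2)*(20 - exp(2))/2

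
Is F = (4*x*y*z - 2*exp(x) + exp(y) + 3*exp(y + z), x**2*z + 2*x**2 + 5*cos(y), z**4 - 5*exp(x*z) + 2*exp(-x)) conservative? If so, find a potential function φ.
No, ∇×F = (-x**2, 4*x*y + 5*z*exp(x*z) + 3*exp(y + z) + 2*exp(-x), -2*x*z + 4*x - exp(y) - 3*exp(y + z)) ≠ 0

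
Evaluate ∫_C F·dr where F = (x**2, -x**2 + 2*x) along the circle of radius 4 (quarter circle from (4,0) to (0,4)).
-64 + 8*pi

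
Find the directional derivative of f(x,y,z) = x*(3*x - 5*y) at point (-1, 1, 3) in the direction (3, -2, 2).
-43*sqrt(17)/17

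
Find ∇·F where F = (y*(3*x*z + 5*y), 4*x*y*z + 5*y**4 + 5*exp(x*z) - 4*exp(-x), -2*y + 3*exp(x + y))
4*x*z + 20*y**3 + 3*y*z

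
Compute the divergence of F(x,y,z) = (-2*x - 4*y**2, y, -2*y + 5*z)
4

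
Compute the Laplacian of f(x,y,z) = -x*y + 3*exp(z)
3*exp(z)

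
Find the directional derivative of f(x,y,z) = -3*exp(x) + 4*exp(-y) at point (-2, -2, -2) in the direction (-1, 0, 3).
3*sqrt(10)*exp(-2)/10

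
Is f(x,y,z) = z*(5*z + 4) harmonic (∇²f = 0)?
No, ∇²f = 10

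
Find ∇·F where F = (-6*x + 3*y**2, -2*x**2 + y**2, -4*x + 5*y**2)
2*y - 6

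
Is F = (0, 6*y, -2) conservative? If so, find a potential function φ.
Yes, F is conservative. φ = 3*y**2 - 2*z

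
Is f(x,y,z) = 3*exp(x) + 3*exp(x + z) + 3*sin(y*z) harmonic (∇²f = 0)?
No, ∇²f = -3*y**2*sin(y*z) - 3*z**2*sin(y*z) + 3*exp(x) + 6*exp(x + z)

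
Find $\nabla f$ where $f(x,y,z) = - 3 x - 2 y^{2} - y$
(-3, -4*y - 1, 0)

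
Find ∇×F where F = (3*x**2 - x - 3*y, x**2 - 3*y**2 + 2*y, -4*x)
(0, 4, 2*x + 3)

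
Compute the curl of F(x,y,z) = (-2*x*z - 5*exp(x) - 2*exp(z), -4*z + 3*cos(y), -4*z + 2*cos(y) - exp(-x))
(4 - 2*sin(y), -2*x - 2*exp(z) - exp(-x), 0)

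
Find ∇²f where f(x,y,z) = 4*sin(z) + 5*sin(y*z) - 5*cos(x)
-5*y**2*sin(y*z) - 5*z**2*sin(y*z) - 4*sin(z) + 5*cos(x)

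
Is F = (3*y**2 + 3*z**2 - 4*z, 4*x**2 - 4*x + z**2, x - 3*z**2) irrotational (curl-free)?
No, ∇×F = (-2*z, 6*z - 5, 8*x - 6*y - 4)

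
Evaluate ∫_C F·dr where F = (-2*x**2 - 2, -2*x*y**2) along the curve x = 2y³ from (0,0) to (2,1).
-10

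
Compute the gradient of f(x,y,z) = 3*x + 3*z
(3, 0, 3)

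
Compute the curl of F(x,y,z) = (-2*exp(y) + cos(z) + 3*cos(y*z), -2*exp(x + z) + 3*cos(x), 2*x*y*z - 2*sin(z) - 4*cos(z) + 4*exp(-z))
(2*x*z + 2*exp(x + z), -2*y*z - 3*y*sin(y*z) - sin(z), 3*z*sin(y*z) + 2*exp(y) - 2*exp(x + z) - 3*sin(x))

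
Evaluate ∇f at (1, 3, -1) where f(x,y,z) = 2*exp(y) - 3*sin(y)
(0, -3*cos(3) + 2*exp(3), 0)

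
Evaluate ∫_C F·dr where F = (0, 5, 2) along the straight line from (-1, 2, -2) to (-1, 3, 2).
13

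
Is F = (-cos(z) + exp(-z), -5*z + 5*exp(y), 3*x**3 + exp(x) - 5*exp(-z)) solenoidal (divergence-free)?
No, ∇·F = 5*exp(y) + 5*exp(-z)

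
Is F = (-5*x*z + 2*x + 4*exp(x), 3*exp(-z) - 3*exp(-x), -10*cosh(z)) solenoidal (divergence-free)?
No, ∇·F = -5*z + 4*exp(x) - 10*sinh(z) + 2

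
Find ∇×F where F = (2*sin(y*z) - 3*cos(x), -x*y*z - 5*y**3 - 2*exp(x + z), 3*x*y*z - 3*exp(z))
(x*y + 3*x*z + 2*exp(x + z), y*(-3*z + 2*cos(y*z)), -y*z - 2*z*cos(y*z) - 2*exp(x + z))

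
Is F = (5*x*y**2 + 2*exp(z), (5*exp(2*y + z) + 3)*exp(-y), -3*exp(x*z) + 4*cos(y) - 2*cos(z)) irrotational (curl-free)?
No, ∇×F = (-5*exp(y + z) - 4*sin(y), 3*z*exp(x*z) + 2*exp(z), -10*x*y)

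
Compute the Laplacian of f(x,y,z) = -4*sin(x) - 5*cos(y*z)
5*y**2*cos(y*z) + 5*z**2*cos(y*z) + 4*sin(x)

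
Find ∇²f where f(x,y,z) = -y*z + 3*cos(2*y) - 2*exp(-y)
-12*cos(2*y) - 2*exp(-y)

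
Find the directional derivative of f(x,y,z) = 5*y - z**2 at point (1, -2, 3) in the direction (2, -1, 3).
-23*sqrt(14)/14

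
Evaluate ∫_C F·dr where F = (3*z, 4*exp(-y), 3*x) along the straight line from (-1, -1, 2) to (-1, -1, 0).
6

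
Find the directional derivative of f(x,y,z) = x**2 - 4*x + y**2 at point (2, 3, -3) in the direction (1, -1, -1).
-2*sqrt(3)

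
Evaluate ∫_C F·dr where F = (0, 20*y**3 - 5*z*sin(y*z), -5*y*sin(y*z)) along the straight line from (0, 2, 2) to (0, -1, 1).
-75 + 5*cos(1) - 5*cos(4)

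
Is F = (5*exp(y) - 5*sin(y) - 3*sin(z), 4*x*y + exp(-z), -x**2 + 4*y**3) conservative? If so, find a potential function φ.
No, ∇×F = (12*y**2 + exp(-z), 2*x - 3*cos(z), 4*y - 5*exp(y) + 5*cos(y)) ≠ 0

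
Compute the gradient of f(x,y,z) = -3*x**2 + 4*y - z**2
(-6*x, 4, -2*z)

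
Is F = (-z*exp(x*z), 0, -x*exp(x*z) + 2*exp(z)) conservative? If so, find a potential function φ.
Yes, F is conservative. φ = 2*exp(z) - exp(x*z)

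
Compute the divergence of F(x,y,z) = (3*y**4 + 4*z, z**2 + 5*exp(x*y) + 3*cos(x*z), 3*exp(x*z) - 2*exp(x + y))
x*(5*exp(x*y) + 3*exp(x*z))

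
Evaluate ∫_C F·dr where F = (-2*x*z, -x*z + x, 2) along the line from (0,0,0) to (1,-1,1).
7/6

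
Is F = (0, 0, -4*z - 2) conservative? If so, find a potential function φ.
Yes, F is conservative. φ = 2*z*(-z - 1)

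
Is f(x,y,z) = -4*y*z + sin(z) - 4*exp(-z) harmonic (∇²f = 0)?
No, ∇²f = -sin(z) - 4*exp(-z)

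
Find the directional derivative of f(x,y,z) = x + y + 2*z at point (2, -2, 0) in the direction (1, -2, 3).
5*sqrt(14)/14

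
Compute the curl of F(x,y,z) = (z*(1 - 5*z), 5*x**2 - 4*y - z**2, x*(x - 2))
(2*z, -2*x - 10*z + 3, 10*x)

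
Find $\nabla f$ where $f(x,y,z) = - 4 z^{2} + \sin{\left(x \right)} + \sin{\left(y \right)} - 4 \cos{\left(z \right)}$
(cos(x), cos(y), -8*z + 4*sin(z))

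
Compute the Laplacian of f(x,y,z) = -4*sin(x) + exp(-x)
4*sin(x) + exp(-x)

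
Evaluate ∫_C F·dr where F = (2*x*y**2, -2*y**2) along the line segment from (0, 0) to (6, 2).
200/3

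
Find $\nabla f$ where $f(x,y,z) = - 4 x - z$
(-4, 0, -1)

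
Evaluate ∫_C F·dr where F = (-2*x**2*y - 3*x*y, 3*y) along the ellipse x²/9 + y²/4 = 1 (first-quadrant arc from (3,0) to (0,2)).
27*pi/4 + 24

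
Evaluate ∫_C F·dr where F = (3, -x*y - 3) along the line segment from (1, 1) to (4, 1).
9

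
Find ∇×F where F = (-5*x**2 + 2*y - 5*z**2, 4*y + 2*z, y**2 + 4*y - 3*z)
(2*y + 2, -10*z, -2)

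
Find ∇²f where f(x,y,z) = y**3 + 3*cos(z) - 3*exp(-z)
6*y - 3*cos(z) - 3*exp(-z)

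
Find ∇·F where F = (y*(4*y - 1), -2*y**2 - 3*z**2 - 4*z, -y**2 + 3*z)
3 - 4*y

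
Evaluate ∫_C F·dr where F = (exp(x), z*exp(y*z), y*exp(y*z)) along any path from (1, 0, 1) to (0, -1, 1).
-2*sinh(1)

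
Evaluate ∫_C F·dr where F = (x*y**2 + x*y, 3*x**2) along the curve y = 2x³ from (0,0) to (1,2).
9/2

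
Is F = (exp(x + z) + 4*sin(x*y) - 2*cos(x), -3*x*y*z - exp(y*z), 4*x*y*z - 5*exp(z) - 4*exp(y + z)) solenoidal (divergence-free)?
No, ∇·F = 4*x*y - 3*x*z + 4*y*cos(x*y) - z*exp(y*z) - 5*exp(z) + exp(x + z) - 4*exp(y + z) + 2*sin(x)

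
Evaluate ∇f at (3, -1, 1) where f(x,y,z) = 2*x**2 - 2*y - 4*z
(12, -2, -4)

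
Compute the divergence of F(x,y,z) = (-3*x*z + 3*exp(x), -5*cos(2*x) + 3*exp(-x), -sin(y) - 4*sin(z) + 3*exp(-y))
-3*z + 3*exp(x) - 4*cos(z)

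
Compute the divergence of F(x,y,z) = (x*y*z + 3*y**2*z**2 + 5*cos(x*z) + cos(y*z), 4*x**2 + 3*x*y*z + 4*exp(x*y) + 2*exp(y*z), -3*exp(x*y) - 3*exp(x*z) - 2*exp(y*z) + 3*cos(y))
3*x*z + 4*x*exp(x*y) - 3*x*exp(x*z) + y*z - 2*y*exp(y*z) + 2*z*exp(y*z) - 5*z*sin(x*z)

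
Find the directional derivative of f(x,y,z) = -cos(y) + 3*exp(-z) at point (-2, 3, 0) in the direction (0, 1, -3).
sqrt(10)*(sin(3) + 9)/10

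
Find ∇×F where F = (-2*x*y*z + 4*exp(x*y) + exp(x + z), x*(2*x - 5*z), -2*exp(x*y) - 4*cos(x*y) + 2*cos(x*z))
(x*(-2*exp(x*y) + 4*sin(x*y) + 5), -2*x*y + 2*y*exp(x*y) - 4*y*sin(x*y) + 2*z*sin(x*z) + exp(x + z), 2*x*z - 4*x*exp(x*y) + 4*x - 5*z)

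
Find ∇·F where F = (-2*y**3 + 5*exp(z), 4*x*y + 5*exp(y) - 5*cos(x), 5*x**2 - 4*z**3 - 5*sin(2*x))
4*x - 12*z**2 + 5*exp(y)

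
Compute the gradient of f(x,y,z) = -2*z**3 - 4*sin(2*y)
(0, -8*cos(2*y), -6*z**2)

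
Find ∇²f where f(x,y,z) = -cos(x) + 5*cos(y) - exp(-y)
cos(x) - 5*cos(y) - exp(-y)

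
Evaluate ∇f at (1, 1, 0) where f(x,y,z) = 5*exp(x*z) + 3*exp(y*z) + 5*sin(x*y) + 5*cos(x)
(5*sqrt(2)*cos(pi/4 + 1), 5*cos(1), 8)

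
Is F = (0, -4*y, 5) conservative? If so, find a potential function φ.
Yes, F is conservative. φ = -2*y**2 + 5*z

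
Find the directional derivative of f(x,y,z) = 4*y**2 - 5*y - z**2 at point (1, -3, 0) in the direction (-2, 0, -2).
0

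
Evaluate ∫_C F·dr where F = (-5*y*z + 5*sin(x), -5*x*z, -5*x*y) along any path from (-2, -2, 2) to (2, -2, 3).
100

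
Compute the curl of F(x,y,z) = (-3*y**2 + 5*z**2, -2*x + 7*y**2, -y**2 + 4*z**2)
(-2*y, 10*z, 6*y - 2)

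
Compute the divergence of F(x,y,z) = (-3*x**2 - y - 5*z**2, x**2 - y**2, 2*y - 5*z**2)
-6*x - 2*y - 10*z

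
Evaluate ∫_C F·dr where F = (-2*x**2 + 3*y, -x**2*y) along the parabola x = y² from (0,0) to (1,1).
7/6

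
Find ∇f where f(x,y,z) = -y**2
(0, -2*y, 0)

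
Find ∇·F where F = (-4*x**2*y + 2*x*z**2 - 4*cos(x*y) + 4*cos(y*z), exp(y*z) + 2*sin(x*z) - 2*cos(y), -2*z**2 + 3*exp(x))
-8*x*y + 4*y*sin(x*y) + 2*z**2 + z*exp(y*z) - 4*z + 2*sin(y)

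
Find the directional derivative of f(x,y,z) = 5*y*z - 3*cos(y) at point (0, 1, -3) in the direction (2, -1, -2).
5/3 - sin(1)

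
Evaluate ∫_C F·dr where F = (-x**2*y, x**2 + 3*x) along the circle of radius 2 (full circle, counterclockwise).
16*pi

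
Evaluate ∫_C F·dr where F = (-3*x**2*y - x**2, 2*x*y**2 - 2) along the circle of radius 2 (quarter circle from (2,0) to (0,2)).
-4/3 + 5*pi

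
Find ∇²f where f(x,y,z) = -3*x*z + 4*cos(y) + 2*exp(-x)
-4*cos(y) + 2*exp(-x)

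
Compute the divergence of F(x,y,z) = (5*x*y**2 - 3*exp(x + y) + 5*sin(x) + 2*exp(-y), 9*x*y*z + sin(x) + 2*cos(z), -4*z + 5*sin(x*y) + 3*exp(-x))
9*x*z + 5*y**2 - 3*exp(x + y) + 5*cos(x) - 4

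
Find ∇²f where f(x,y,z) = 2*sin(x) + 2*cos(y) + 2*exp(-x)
-2*sin(x) - 2*cos(y) + 2*exp(-x)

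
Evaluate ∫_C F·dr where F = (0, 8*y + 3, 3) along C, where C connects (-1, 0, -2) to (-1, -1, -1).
4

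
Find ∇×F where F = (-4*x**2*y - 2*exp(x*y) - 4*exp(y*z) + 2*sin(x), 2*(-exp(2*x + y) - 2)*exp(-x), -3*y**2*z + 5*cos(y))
(-6*y*z - 5*sin(y), -4*y*exp(y*z), 4*x**2 + 2*x*exp(x*y) + 4*z*exp(y*z) - 2*exp(x + y) + 4*exp(-x))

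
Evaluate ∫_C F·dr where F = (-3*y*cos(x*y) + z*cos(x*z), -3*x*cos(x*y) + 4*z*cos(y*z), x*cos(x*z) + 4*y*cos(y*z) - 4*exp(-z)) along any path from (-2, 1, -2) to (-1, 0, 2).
-4*exp(2) + 4*exp(-2) - sin(4)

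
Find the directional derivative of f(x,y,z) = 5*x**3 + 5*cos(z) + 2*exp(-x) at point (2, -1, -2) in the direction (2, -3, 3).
sqrt(22)*(-4 + 15*exp(2)*sin(2) + 120*exp(2))*exp(-2)/22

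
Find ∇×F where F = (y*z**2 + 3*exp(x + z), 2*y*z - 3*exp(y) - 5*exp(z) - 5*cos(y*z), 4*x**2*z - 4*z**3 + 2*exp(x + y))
(-5*y*sin(y*z) - 2*y + 5*exp(z) + 2*exp(x + y), -8*x*z + 2*y*z - 2*exp(x + y) + 3*exp(x + z), -z**2)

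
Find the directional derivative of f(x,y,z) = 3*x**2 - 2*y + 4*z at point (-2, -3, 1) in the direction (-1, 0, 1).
8*sqrt(2)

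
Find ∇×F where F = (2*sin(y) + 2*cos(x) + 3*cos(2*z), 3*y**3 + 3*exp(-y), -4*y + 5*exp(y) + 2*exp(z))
(5*exp(y) - 4, -6*sin(2*z), -2*cos(y))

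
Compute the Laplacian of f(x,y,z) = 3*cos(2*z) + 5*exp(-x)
-12*cos(2*z) + 5*exp(-x)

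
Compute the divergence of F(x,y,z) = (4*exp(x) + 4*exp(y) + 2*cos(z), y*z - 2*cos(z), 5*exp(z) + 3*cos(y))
z + 4*exp(x) + 5*exp(z)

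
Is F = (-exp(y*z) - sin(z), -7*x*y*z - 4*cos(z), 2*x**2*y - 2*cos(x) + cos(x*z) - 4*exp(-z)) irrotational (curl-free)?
No, ∇×F = (2*x**2 + 7*x*y - 4*sin(z), -4*x*y - y*exp(y*z) + z*sin(x*z) - 2*sin(x) - cos(z), z*(-7*y + exp(y*z)))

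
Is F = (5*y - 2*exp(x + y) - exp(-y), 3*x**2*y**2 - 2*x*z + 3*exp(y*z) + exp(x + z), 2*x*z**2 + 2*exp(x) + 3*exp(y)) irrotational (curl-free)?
No, ∇×F = (2*x - 3*y*exp(y*z) + 3*exp(y) - exp(x + z), -2*z**2 - 2*exp(x), ((6*x*y**2 - 2*z + 2*exp(x + y) + exp(x + z) - 5)*exp(y) - 1)*exp(-y))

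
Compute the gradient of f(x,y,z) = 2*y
(0, 2, 0)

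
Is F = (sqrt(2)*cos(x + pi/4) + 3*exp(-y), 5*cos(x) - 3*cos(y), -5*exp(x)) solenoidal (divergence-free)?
No, ∇·F = 3*sin(y) - sqrt(2)*sin(x + pi/4)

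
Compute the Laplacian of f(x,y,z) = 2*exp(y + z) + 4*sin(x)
4*exp(y + z) - 4*sin(x)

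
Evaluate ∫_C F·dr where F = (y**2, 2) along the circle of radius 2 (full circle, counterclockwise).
0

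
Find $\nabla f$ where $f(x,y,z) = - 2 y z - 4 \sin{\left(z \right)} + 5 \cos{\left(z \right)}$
(0, -2*z, -2*y - 5*sin(z) - 4*cos(z))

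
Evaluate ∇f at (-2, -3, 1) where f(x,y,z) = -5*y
(0, -5, 0)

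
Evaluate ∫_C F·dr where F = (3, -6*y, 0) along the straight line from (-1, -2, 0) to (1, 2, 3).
6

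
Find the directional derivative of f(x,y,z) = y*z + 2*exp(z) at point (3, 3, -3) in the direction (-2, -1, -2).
-1 - 4*exp(-3)/3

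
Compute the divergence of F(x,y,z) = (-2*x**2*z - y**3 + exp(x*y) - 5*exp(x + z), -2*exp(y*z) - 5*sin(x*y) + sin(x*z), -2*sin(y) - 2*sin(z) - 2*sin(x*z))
-4*x*z - 5*x*cos(x*y) - 2*x*cos(x*z) + y*exp(x*y) - 2*z*exp(y*z) - 5*exp(x + z) - 2*cos(z)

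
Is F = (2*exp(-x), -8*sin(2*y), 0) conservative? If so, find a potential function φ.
Yes, F is conservative. φ = 4*cos(2*y) - 2*exp(-x)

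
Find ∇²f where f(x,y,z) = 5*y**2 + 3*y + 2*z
10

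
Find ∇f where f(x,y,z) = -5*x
(-5, 0, 0)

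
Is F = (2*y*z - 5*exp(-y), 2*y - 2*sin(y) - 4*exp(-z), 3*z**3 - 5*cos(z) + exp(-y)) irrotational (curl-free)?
No, ∇×F = (-4*exp(-z) - exp(-y), 2*y, -2*z - 5*exp(-y))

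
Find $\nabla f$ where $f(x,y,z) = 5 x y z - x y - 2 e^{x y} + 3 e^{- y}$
(y*(5*z - 2*exp(x*y) - 1), 5*x*z - 2*x*exp(x*y) - x - 3*exp(-y), 5*x*y)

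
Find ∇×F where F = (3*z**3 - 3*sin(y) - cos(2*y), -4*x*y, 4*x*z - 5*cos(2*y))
(10*sin(2*y), z*(9*z - 4), -4*y - 2*sin(2*y) + 3*cos(y))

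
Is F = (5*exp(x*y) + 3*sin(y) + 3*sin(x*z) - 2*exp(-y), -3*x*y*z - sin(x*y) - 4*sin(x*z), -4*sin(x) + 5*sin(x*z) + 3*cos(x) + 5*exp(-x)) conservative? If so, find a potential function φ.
No, ∇×F = (x*(3*y + 4*cos(x*z)), 3*x*cos(x*z) - 5*z*cos(x*z) + 3*sin(x) + 4*cos(x) + 5*exp(-x), -5*x*exp(x*y) - 3*y*z - y*cos(x*y) - 4*z*cos(x*z) - 3*cos(y) - 2*exp(-y)) ≠ 0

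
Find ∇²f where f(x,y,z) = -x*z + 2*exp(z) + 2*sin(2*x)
2*exp(z) - 8*sin(2*x)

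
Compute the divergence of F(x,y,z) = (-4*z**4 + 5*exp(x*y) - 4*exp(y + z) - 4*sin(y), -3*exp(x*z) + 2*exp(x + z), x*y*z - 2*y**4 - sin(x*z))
x*y - x*cos(x*z) + 5*y*exp(x*y)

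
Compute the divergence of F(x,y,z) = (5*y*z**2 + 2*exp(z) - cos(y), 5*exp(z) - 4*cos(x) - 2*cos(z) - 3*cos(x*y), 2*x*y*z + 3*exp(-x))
x*(2*y + 3*sin(x*y))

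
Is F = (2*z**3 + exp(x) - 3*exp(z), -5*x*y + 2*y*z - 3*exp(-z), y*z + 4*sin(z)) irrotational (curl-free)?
No, ∇×F = (-2*y + z - 3*exp(-z), 6*z**2 - 3*exp(z), -5*y)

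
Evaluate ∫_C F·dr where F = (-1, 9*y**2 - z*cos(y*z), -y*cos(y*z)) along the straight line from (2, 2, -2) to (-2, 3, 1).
-sin(3) - sin(4) + 61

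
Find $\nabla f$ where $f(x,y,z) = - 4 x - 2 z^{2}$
(-4, 0, -4*z)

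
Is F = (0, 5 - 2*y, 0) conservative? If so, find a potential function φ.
Yes, F is conservative. φ = y*(5 - y)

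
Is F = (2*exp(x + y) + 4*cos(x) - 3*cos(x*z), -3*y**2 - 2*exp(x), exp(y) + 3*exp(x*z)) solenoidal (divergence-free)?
No, ∇·F = 3*x*exp(x*z) - 6*y + 3*z*sin(x*z) + 2*exp(x + y) - 4*sin(x)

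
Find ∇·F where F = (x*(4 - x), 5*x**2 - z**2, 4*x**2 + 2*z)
6 - 2*x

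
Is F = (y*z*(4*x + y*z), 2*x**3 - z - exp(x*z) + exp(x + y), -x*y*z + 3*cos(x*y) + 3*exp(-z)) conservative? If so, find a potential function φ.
No, ∇×F = (-x*z + x*exp(x*z) - 3*x*sin(x*y) + 1, y*(4*x + 2*y*z + z + 3*sin(x*y)), 6*x**2 - y*z**2 - z*(4*x + y*z) - z*exp(x*z) + exp(x + y)) ≠ 0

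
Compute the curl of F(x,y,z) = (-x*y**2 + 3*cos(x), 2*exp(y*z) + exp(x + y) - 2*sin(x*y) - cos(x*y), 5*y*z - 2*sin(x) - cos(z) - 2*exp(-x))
(-2*y*exp(y*z) + 5*z, 2*cos(x) - 2*exp(-x), 2*x*y + y*sin(x*y) - 2*y*cos(x*y) + exp(x + y))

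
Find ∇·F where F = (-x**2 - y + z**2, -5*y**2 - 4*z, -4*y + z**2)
-2*x - 10*y + 2*z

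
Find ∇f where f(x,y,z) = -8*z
(0, 0, -8)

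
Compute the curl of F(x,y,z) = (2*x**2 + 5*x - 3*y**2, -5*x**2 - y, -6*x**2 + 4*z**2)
(0, 12*x, -10*x + 6*y)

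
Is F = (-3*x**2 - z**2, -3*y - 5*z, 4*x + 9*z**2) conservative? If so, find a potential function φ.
No, ∇×F = (5, -2*z - 4, 0) ≠ 0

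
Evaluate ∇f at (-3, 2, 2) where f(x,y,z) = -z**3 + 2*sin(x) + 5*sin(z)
(2*cos(3), 0, -12 + 5*cos(2))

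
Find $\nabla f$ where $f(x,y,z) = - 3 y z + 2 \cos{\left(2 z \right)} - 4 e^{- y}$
(0, -3*z + 4*exp(-y), -3*y - 4*sin(2*z))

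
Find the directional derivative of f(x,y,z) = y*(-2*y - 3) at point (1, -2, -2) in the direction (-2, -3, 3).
-15*sqrt(22)/22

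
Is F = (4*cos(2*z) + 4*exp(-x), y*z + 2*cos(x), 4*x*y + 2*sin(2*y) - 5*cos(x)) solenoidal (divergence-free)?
No, ∇·F = z - 4*exp(-x)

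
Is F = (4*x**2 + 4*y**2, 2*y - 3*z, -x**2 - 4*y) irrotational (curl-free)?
No, ∇×F = (-1, 2*x, -8*y)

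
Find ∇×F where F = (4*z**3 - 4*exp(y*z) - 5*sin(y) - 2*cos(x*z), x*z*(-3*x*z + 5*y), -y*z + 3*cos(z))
(6*x**2*z - 5*x*y - z, 2*x*sin(x*z) - 4*y*exp(y*z) + 12*z**2, -6*x*z**2 + 5*y*z + 4*z*exp(y*z) + 5*cos(y))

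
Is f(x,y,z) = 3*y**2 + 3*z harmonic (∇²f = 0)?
No, ∇²f = 6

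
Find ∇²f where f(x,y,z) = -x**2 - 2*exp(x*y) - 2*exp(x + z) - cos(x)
-2*x**2*exp(x*y) - 2*y**2*exp(x*y) - 4*exp(x + z) + cos(x) - 2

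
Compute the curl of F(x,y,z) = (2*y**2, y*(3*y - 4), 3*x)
(0, -3, -4*y)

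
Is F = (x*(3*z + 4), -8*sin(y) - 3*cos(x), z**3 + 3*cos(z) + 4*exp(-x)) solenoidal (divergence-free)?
No, ∇·F = 3*z**2 + 3*z - 3*sin(z) - 8*cos(y) + 4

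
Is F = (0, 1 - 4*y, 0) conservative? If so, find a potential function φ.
Yes, F is conservative. φ = y*(1 - 2*y)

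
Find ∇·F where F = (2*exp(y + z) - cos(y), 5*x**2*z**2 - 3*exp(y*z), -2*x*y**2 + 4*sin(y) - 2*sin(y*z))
-2*y*cos(y*z) - 3*z*exp(y*z)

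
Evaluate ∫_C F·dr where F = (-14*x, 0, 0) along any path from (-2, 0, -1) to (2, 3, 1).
0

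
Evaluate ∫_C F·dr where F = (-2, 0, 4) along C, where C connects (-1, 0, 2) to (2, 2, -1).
-18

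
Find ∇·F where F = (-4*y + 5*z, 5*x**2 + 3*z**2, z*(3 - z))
3 - 2*z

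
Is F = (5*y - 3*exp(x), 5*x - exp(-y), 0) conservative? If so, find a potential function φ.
Yes, F is conservative. φ = 5*x*y - 3*exp(x) + exp(-y)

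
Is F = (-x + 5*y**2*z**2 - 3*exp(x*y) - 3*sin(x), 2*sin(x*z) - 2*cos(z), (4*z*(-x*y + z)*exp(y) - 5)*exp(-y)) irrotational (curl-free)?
No, ∇×F = (-4*x*z - 2*x*cos(x*z) - 2*sin(z) + 5*exp(-y), 2*y*z*(5*y + 2), 3*x*exp(x*y) - 10*y*z**2 + 2*z*cos(x*z))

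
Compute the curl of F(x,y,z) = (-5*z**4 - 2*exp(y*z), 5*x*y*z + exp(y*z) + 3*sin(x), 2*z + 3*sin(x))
(y*(-5*x - exp(y*z)), -2*y*exp(y*z) - 20*z**3 - 3*cos(x), 5*y*z + 2*z*exp(y*z) + 3*cos(x))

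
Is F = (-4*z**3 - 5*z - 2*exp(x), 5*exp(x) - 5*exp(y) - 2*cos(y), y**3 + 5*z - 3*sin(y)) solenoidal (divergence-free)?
No, ∇·F = -2*exp(x) - 5*exp(y) + 2*sin(y) + 5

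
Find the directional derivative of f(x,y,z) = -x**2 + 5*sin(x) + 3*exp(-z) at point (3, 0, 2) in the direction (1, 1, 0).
sqrt(2)*(-6 + 5*cos(3))/2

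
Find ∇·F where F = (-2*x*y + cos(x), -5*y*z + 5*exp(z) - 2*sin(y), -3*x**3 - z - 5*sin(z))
-2*y - 5*z - sin(x) - 2*cos(y) - 5*cos(z) - 1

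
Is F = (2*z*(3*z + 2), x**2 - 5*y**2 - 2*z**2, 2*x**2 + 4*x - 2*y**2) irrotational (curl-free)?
No, ∇×F = (-4*y + 4*z, -4*x + 12*z, 2*x)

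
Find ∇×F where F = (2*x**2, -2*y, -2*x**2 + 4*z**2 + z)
(0, 4*x, 0)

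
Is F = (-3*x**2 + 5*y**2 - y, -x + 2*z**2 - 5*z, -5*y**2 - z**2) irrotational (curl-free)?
No, ∇×F = (-10*y - 4*z + 5, 0, -10*y)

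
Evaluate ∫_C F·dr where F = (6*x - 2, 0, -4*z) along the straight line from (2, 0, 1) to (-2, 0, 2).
2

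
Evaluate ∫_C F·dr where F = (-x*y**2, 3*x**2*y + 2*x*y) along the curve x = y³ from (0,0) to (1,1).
2/5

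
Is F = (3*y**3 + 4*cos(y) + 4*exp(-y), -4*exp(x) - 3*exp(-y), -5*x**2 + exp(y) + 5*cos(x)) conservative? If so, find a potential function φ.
No, ∇×F = (exp(y), 10*x + 5*sin(x), -9*y**2 - 4*exp(x) + 4*sin(y) + 4*exp(-y)) ≠ 0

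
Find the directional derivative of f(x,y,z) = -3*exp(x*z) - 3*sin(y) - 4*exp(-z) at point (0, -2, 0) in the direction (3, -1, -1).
sqrt(11)*(-4 + 3*cos(2))/11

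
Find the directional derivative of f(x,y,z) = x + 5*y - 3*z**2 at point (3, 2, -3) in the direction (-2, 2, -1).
-10/3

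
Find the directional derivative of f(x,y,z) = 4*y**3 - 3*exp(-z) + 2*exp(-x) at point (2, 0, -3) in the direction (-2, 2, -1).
(4/3 - exp(5))*exp(-2)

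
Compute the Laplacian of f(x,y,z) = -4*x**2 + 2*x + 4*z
-8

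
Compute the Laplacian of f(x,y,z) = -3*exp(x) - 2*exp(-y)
-3*exp(x) - 2*exp(-y)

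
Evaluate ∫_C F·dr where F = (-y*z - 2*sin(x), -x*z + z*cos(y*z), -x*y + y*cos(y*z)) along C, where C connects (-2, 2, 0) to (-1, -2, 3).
-6 - sin(6) - 2*cos(2) + 2*cos(1)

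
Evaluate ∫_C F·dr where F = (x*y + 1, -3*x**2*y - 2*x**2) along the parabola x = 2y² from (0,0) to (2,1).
0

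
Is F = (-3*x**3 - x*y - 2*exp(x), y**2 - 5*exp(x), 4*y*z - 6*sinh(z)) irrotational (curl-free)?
No, ∇×F = (4*z, 0, x - 5*exp(x))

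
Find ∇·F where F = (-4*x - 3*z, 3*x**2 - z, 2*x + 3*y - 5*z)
-9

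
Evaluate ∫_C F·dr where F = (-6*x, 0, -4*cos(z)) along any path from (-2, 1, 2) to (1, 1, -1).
4*sin(1) + 4*sin(2) + 9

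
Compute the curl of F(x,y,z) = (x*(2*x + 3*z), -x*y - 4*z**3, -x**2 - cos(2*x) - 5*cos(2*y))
(12*z**2 + 10*sin(2*y), 5*x - 2*sin(2*x), -y)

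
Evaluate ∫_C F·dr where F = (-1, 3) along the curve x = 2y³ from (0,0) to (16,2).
-10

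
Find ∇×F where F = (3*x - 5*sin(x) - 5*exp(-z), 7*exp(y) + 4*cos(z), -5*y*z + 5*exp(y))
(-5*z + 5*exp(y) + 4*sin(z), 5*exp(-z), 0)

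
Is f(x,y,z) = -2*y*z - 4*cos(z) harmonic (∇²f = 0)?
No, ∇²f = 4*cos(z)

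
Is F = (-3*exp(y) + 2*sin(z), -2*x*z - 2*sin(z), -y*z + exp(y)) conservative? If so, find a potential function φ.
No, ∇×F = (2*x - z + exp(y) + 2*cos(z), 2*cos(z), -2*z + 3*exp(y)) ≠ 0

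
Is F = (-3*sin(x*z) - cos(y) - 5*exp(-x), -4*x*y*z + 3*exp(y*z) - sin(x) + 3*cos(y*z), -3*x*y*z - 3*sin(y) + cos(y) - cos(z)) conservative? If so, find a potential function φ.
No, ∇×F = (4*x*y - 3*x*z - 3*y*exp(y*z) + 3*y*sin(y*z) - sin(y) - 3*cos(y), -3*x*cos(x*z) + 3*y*z, -4*y*z - sin(y) - cos(x)) ≠ 0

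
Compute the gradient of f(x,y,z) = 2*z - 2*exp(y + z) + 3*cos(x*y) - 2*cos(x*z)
(-3*y*sin(x*y) + 2*z*sin(x*z), -3*x*sin(x*y) - 2*exp(y + z), 2*x*sin(x*z) - 2*exp(y + z) + 2)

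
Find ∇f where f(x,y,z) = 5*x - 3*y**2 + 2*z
(5, -6*y, 2)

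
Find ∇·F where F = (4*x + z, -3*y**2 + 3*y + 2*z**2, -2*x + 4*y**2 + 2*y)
7 - 6*y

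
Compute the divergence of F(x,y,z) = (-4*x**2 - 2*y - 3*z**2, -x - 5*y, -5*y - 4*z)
-8*x - 9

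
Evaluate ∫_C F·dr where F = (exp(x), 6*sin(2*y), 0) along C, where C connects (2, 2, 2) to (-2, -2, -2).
-2*sinh(2)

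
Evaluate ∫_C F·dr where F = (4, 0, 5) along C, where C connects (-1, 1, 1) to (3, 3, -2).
1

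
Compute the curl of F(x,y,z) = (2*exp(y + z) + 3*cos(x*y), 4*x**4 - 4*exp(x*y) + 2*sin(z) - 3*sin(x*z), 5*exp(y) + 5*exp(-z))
(3*x*cos(x*z) + 5*exp(y) - 2*cos(z), 2*exp(y + z), 16*x**3 + 3*x*sin(x*y) - 4*y*exp(x*y) - 3*z*cos(x*z) - 2*exp(y + z))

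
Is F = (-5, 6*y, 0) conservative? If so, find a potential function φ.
Yes, F is conservative. φ = -5*x + 3*y**2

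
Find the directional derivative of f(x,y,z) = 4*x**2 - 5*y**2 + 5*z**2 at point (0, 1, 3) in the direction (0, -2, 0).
10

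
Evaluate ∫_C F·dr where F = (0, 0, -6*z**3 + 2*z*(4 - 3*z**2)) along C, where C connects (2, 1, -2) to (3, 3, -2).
0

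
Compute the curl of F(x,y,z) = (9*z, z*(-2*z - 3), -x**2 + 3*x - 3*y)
(4*z, 2*x + 6, 0)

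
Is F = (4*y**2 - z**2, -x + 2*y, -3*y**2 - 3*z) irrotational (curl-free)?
No, ∇×F = (-6*y, -2*z, -8*y - 1)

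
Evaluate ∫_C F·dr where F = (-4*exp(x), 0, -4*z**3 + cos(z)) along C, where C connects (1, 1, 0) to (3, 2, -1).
-4*exp(3) - 1 - sin(1) + 4*E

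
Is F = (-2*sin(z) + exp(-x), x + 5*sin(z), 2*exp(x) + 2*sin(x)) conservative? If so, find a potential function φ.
No, ∇×F = (-5*cos(z), -2*exp(x) - 2*cos(x) - 2*cos(z), 1) ≠ 0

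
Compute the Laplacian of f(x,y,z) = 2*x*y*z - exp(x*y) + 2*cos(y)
-x**2*exp(x*y) - y**2*exp(x*y) - 2*cos(y)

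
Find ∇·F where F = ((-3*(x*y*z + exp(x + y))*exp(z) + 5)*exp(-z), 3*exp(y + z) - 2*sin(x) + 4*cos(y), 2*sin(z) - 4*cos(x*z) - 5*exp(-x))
4*x*sin(x*z) - 3*y*z - 3*exp(x + y) + 3*exp(y + z) - 4*sin(y) + 2*cos(z)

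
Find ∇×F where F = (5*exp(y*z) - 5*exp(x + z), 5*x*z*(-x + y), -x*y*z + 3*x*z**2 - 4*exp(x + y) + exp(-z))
(-x*z + 5*x*(x - y) - 4*exp(x + y), y*z + 5*y*exp(y*z) - 3*z**2 + 4*exp(x + y) - 5*exp(x + z), 5*z*(-2*x + y - exp(y*z)))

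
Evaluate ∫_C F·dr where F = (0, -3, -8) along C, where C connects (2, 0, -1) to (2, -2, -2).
14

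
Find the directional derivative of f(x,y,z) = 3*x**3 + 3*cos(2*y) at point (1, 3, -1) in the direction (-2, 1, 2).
-6 - 2*sin(6)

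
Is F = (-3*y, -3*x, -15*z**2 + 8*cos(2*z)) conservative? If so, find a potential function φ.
Yes, F is conservative. φ = -3*x*y - 5*z**3 + 4*sin(2*z)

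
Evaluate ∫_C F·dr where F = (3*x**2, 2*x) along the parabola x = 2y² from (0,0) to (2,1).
28/3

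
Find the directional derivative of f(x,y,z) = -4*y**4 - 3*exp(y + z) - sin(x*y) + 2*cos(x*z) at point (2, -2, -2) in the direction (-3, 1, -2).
sqrt(14)*(4*exp(4)*sin(4) + 3 - 8*exp(4)*cos(4) + 128*exp(4))*exp(-4)/14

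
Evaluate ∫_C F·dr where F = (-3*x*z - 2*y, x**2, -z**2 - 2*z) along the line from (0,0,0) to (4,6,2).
-92/3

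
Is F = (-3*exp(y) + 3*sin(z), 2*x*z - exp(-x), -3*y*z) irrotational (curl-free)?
No, ∇×F = (-2*x - 3*z, 3*cos(z), 2*z + 3*exp(y) + exp(-x))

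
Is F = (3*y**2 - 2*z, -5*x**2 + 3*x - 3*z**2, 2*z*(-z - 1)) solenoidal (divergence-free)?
No, ∇·F = -4*z - 2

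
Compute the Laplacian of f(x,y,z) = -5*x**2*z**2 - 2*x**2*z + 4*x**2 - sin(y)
-10*x**2 - 10*z**2 - 4*z + sin(y) + 8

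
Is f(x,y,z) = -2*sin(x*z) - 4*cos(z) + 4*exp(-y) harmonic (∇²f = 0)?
No, ∇²f = 2*x**2*sin(x*z) + 2*z**2*sin(x*z) + 4*cos(z) + 4*exp(-y)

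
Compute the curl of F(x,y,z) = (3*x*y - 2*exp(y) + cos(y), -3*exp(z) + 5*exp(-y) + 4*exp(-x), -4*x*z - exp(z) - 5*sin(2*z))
(3*exp(z), 4*z, -3*x + 2*exp(y) + sin(y) - 4*exp(-x))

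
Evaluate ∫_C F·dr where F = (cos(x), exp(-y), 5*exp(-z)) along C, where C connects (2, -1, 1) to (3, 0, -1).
-4*E - 1 - sin(2) + sin(3) + 5*exp(-1)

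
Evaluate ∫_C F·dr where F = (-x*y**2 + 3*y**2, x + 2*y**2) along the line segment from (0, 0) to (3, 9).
2241/4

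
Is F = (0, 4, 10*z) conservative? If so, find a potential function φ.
Yes, F is conservative. φ = 4*y + 5*z**2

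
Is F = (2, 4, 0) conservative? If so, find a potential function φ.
Yes, F is conservative. φ = 2*x + 4*y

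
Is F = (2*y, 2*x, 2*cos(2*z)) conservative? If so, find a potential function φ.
Yes, F is conservative. φ = 2*x*y + sin(2*z)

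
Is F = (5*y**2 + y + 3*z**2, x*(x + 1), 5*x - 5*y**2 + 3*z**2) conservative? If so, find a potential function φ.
No, ∇×F = (-10*y, 6*z - 5, 2*x - 10*y) ≠ 0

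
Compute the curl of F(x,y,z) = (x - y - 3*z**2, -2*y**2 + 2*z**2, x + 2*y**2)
(4*y - 4*z, -6*z - 1, 1)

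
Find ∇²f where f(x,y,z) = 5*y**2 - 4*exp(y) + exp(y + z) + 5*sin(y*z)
-5*y**2*sin(y*z) - 5*z**2*sin(y*z) - 4*exp(y) + 2*exp(y + z) + 10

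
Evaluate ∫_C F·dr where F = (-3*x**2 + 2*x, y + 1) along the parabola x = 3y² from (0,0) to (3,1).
-33/2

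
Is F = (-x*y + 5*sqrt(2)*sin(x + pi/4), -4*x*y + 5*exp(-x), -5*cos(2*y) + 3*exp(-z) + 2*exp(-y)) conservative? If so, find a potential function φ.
No, ∇×F = (10*sin(2*y) - 2*exp(-y), 0, x - 4*y - 5*exp(-x)) ≠ 0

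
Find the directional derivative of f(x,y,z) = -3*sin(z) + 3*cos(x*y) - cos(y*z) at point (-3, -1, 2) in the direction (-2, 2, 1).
-sqrt(2)*sin(pi/4 + 2) + 4*sin(3)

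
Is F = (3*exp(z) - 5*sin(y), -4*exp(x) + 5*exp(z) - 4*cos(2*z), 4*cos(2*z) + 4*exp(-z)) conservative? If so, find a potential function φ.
No, ∇×F = (-5*exp(z) - 8*sin(2*z), 3*exp(z), -4*exp(x) + 5*cos(y)) ≠ 0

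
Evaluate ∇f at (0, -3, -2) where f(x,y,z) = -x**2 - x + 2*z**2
(-1, 0, -8)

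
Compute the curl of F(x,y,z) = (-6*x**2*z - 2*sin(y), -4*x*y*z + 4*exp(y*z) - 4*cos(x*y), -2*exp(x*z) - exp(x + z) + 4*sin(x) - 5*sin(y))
(4*x*y - 4*y*exp(y*z) - 5*cos(y), -6*x**2 + 2*z*exp(x*z) + exp(x + z) - 4*cos(x), -4*y*z + 4*y*sin(x*y) + 2*cos(y))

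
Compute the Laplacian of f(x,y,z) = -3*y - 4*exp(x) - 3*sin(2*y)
-4*exp(x) + 12*sin(2*y)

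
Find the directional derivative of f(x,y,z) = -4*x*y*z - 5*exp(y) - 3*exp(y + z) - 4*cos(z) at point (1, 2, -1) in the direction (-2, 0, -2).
sqrt(2)*(4*sin(1) + 3*E)/2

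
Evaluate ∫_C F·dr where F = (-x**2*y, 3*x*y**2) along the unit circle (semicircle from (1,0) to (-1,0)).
pi/2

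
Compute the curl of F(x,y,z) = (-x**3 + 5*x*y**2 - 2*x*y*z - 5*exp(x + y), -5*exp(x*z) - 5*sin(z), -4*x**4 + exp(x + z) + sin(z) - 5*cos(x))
(5*x*exp(x*z) + 5*cos(z), 16*x**3 - 2*x*y - exp(x + z) - 5*sin(x), -10*x*y + 2*x*z - 5*z*exp(x*z) + 5*exp(x + y))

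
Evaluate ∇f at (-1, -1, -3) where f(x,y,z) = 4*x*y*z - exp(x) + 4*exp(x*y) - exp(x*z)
(-4*E - exp(-1) + 12 + 3*exp(3), 12 - 4*E, 4 + exp(3))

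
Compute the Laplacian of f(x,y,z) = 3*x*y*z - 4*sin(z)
4*sin(z)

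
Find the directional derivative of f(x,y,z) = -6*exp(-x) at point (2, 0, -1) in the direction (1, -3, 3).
6*sqrt(19)*exp(-2)/19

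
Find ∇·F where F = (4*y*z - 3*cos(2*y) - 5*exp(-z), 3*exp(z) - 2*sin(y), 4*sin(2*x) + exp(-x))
-2*cos(y)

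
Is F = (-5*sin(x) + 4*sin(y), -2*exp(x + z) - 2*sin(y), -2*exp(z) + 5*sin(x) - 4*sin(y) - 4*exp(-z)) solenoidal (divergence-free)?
No, ∇·F = -2*exp(z) - 5*cos(x) - 2*cos(y) + 4*exp(-z)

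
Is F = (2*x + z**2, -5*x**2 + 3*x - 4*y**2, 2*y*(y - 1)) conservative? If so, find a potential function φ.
No, ∇×F = (4*y - 2, 2*z, 3 - 10*x) ≠ 0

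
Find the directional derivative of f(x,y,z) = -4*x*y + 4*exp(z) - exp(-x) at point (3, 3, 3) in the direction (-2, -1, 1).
sqrt(6)*(-1 + 18*exp(3) + 2*exp(6))*exp(-3)/3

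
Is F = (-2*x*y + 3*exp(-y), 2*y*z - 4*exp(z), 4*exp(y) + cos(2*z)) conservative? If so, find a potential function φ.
No, ∇×F = (-2*y + 4*exp(y) + 4*exp(z), 0, 2*x + 3*exp(-y)) ≠ 0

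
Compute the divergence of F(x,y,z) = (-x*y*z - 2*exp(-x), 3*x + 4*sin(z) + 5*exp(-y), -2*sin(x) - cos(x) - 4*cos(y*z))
-y*z + 4*y*sin(y*z) - 5*exp(-y) + 2*exp(-x)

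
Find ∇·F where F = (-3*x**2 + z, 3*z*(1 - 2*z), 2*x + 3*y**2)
-6*x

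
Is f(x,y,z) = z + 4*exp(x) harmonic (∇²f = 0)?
No, ∇²f = 4*exp(x)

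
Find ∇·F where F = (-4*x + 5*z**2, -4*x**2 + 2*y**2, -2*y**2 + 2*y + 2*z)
4*y - 2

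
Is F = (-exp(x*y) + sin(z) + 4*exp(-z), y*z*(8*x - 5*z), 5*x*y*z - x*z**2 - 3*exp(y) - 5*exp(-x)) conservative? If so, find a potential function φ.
No, ∇×F = (-8*x*y + 5*x*z + 10*y*z - 3*exp(y), -5*y*z + z**2 + cos(z) - 4*exp(-z) - 5*exp(-x), x*exp(x*y) + 8*y*z) ≠ 0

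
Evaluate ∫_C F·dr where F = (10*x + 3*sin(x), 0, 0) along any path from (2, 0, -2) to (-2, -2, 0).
0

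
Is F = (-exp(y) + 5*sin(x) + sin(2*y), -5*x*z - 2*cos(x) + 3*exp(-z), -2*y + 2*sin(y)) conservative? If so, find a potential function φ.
No, ∇×F = (5*x + 2*cos(y) - 2 + 3*exp(-z), 0, -5*z + exp(y) + 2*sin(x) - 2*cos(2*y)) ≠ 0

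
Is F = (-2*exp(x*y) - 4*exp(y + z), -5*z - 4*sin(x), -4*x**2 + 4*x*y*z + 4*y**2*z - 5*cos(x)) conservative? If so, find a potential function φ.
No, ∇×F = (4*x*z + 8*y*z + 5, 8*x - 4*y*z - 4*exp(y + z) - 5*sin(x), 2*x*exp(x*y) + 4*exp(y + z) - 4*cos(x)) ≠ 0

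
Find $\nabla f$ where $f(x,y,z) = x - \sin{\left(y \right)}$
(1, -cos(y), 0)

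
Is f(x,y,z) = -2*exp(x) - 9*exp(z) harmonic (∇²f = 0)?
No, ∇²f = -2*exp(x) - 9*exp(z)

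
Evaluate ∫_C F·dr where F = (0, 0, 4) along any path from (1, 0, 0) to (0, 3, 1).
4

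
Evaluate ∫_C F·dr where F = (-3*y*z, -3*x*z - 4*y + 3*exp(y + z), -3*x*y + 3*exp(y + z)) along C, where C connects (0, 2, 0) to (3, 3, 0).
-3*exp(2) - 10 + 3*exp(3)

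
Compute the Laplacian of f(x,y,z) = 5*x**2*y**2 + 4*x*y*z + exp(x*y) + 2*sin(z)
x**2*(exp(x*y) + 10) + y**2*(exp(x*y) + 10) - 2*sin(z)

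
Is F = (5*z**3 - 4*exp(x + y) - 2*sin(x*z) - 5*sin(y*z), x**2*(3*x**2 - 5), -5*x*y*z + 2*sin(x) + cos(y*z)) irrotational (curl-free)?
No, ∇×F = (-z*(5*x + sin(y*z)), -2*x*cos(x*z) + 5*y*z - 5*y*cos(y*z) + 15*z**2 - 2*cos(x), 12*x**3 - 10*x + 5*z*cos(y*z) + 4*exp(x + y))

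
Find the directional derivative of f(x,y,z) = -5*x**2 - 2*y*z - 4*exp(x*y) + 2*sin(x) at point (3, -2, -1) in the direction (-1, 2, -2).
2*(-16 + (13 - cos(3))*exp(6))*exp(-6)/3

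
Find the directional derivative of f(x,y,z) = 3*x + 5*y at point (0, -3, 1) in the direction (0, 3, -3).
5*sqrt(2)/2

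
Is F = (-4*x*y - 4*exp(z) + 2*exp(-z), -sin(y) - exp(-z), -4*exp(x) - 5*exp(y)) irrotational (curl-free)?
No, ∇×F = (-5*exp(y) - exp(-z), 4*exp(x) - 4*exp(z) - 2*exp(-z), 4*x)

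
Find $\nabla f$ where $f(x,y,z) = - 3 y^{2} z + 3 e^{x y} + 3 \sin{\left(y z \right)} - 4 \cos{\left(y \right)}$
(3*y*exp(x*y), 3*x*exp(x*y) - 6*y*z + 3*z*cos(y*z) + 4*sin(y), 3*y*(-y + cos(y*z)))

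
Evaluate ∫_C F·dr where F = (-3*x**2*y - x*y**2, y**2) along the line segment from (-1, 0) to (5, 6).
-774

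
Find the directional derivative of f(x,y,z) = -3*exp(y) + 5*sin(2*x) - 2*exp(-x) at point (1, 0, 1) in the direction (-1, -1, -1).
sqrt(3)*(-2 + 3*E - 10*E*cos(2))*exp(-1)/3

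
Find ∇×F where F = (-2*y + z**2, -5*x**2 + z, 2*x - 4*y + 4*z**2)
(-5, 2*z - 2, 2 - 10*x)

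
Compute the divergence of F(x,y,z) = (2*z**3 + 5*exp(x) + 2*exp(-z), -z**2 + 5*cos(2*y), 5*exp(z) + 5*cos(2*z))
5*exp(x) + 5*exp(z) - 10*sin(2*y) - 10*sin(2*z)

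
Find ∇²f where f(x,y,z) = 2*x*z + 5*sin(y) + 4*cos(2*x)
-5*sin(y) - 16*cos(2*x)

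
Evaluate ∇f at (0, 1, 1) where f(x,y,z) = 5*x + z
(5, 0, 1)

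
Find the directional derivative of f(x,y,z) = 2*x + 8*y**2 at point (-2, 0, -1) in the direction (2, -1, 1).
2*sqrt(6)/3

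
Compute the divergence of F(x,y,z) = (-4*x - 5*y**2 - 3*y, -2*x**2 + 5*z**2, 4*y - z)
-5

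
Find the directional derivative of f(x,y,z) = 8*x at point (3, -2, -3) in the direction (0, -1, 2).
0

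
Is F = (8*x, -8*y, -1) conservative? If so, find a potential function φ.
Yes, F is conservative. φ = 4*x**2 - 4*y**2 - z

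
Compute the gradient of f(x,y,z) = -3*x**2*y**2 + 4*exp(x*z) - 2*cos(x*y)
(-6*x*y**2 + 2*y*sin(x*y) + 4*z*exp(x*z), 2*x*(-3*x*y + sin(x*y)), 4*x*exp(x*z))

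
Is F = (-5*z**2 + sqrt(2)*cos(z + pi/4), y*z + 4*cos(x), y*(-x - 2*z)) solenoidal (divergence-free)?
No, ∇·F = -2*y + z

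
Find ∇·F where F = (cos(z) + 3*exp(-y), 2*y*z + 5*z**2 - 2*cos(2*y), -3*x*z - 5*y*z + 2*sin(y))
-3*x - 5*y + 2*z + 4*sin(2*y)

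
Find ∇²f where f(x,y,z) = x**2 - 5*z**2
-8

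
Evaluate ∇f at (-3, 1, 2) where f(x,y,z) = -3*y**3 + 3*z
(0, -9, 3)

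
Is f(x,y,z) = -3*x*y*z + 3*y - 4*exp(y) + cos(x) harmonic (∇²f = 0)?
No, ∇²f = -4*exp(y) - cos(x)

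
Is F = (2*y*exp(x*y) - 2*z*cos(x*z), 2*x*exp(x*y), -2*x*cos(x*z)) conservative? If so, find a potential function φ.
Yes, F is conservative. φ = 2*exp(x*y) - 2*sin(x*z)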